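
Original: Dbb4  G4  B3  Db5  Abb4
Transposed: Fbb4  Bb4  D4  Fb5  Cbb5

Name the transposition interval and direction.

up a minor third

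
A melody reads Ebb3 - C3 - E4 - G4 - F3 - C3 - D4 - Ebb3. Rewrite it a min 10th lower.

Cb2 A1 C#3 E3 D2 A1 B2 Cb2

Ebb3 becomes Cb2
C3 becomes A1
E4 becomes C#3
G4 becomes E3
F3 becomes D2
C3 becomes A1
D4 becomes B2
Ebb3 becomes Cb2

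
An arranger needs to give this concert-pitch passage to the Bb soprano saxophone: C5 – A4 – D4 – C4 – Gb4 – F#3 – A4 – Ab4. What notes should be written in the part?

Written C4 sounds as Bb3 on the Bb soprano saxophone, so concert pitches are written a major second up.
C5 to D5
A4 to B4
D4 to E4
C4 to D4
Gb4 to Ab4
F#3 to G#3
A4 to B4
Ab4 to Bb4

D5 B4 E4 D4 Ab4 G#3 B4 Bb4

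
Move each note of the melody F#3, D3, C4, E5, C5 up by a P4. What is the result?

B3 G3 F4 A5 F5

F#3 -> B3
D3 -> G3
C4 -> F4
E5 -> A5
C5 -> F5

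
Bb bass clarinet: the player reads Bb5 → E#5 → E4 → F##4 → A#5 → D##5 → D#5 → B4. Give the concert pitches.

The Bb bass clarinet sounds a major ninth below written, so transpose each written note down a major ninth.
Bb5 -> Ab4
E#5 -> D#4
E4 -> D3
F##4 -> E#3
A#5 -> G#4
D##5 -> C##4
D#5 -> C#4
B4 -> A3

Ab4 D#4 D3 E#3 G#4 C##4 C#4 A3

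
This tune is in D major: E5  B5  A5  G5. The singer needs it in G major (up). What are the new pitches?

A5 E6 D6 C6

D major to G major up is a perfect fourth, so every note moves up by that interval.
E5 gives A5
B5 gives E6
A5 gives D6
G5 gives C6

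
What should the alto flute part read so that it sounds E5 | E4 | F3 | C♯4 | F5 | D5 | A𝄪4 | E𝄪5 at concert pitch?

A5 A4 Bb3 F#4 Bb5 G5 D##5 A##5

The alto flute sounds a perfect fourth below written, so the written part must be a perfect fourth above concert — transpose each note up.
E5 to A5
E4 to A4
F3 to Bb3
C#4 to F#4
F5 to Bb5
D5 to G5
A##4 to D##5
E##5 to A##5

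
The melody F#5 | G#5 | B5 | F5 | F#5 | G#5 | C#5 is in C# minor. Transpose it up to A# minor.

C# minor to A# minor up is a major sixth, so every note moves up by that interval.
F#5 -> D#6
G#5 -> E#6
B5 -> G#6
F5 -> D6
F#5 -> D#6
G#5 -> E#6
C#5 -> A#5

D#6 E#6 G#6 D6 D#6 E#6 A#5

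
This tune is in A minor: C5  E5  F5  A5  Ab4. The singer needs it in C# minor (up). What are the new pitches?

E5 G#5 A5 C#6 C5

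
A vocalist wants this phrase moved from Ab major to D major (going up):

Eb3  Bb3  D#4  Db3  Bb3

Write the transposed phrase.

From Ab up to D is an augmented fourth; apply that to each pitch.
Eb3 → A3
Bb3 → E4
D#4 → G##4
Db3 → G3
Bb3 → E4

A3 E4 G##4 G3 E4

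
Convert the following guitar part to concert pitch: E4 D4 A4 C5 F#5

The guitar sounds a perfect octave below written, so transpose each written note down a perfect octave.
E4 to E3
D4 to D3
A4 to A3
C5 to C4
F#5 to F#4

E3 D3 A3 C4 F#4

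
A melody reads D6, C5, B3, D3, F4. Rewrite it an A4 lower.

D6 → Ab5
C5 → Gb4
B3 → F3
D3 → Ab2
F4 → Cb4

Ab5 Gb4 F3 Ab2 Cb4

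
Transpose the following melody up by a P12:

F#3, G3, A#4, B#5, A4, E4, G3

F#3 up a perfect twelfth is C#5.
A perfect twelfth up from G3 gives D5.
A#4: a twelfth up reaches E, and 19 semitones makes it E#6.
A perfect twelfth up from B#5 gives F##7.
A4: a twelfth up reaches E, and 19 semitones makes it E6.
E4 up a perfect twelfth is B5.
A perfect twelfth up from G3 gives D5.

C#5 D5 E#6 F##7 E6 B5 D5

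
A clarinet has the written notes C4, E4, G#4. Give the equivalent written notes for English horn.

First find concert pitch: the A clarinet sounds a minor third below written, so C4 E4 G#4 sounds A3 C#4 E#4.
Then write for English horn: it sounds a perfect fifth below written, so the part must be a perfect fifth above concert.
A3 → E4
C#4 → G#4
E#4 → B#4

E4 G#4 B#4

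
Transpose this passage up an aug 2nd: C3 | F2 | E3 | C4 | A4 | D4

D#3 G#2 F##3 D#4 B#4 E#4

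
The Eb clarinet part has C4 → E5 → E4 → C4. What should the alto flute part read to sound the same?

Ab4 C6 C5 Ab4

First find concert pitch: the Eb clarinet sounds a minor third above written, so C4 E5 E4 C4 sounds Eb4 G5 G4 Eb4.
Then write for alto flute: it sounds a perfect fourth below written, so the part must be a perfect fourth above concert.
Eb4 → Ab4
G5 → C6
G4 → C5
Eb4 → Ab4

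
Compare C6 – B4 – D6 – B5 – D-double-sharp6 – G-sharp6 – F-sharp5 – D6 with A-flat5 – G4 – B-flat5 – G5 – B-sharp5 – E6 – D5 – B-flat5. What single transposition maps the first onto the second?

down a major third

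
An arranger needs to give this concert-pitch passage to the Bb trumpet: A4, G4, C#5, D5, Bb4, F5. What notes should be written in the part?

The Bb trumpet sounds a major second below written, so the written part must be a major second above concert — transpose each note up.
A4 becomes B4
G4 becomes A4
C#5 becomes D#5
D5 becomes E5
Bb4 becomes C5
F5 becomes G5

B4 A4 D#5 E5 C5 G5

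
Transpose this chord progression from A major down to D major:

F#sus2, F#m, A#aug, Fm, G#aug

Bsus2 Bm D#aug Bbm C#aug

A major down to D major is a perfect fifth; each chord root moves by that interval while the quality stays the same.
F#sus2: root F# down a perfect fifth → B, giving Bsus2.
F#m: root F# down a perfect fifth → B, giving Bm.
A#aug: root A# down a perfect fifth → D#, giving D#aug.
Fm: root F down a perfect fifth → Bb, giving Bbm.
G#aug: root G# down a perfect fifth → C#, giving C#aug.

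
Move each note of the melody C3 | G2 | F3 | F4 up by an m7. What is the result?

C3 gives Bb3
G2 gives F3
F3 gives Eb4
F4 gives Eb5

Bb3 F3 Eb4 Eb5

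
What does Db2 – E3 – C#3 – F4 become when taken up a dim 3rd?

Fbb2 Gb3 Eb3 Abb4

A diminished third up from Db2 gives Fbb2.
A diminished third up from E3 gives Gb3.
A diminished third up from C#3 gives Eb3.
F4: a third up reaches A, and 2 semitones makes it Abb4.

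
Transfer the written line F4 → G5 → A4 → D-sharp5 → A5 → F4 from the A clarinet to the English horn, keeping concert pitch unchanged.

First find concert pitch: the A clarinet sounds a minor third below written, so F4 G5 A4 D-sharp5 A5 F4 sounds D4 E5 F#4 B#4 F#5 D4.
Then write for English horn: it sounds a perfect fifth below written, so the part must be a perfect fifth above concert.
D4 → A4
E5 → B5
F#4 → C#5
B#4 → F##5
F#5 → C#6
D4 → A4

A4 B5 C#5 F##5 C#6 A4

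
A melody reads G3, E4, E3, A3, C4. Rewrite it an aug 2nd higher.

G3 gives A#3
E4 gives F##4
E3 gives F##3
A3 gives B#3
C4 gives D#4

A#3 F##4 F##3 B#3 D#4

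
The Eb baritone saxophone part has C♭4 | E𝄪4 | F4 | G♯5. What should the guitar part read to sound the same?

First find concert pitch: the Eb baritone saxophone sounds a major thirteenth below written, so C♭4 E𝄪4 F4 G♯5 sounds Ebb2 G##2 Ab2 B3.
Then write for guitar: it sounds a perfect octave below written, so the part must be a perfect octave above concert.
Ebb2 → Ebb3
G##2 → G##3
Ab2 → Ab3
B3 → B4

Ebb3 G##3 Ab3 B4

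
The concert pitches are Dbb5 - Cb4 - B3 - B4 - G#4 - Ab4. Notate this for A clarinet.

Written C4 sounds as A3 on the A clarinet, so concert pitches are written a minor third up.
Dbb5 -> Fbb5
Cb4 -> Ebb4
B3 -> D4
B4 -> D5
G#4 -> B4
Ab4 -> Cb5

Fbb5 Ebb4 D4 D5 B4 Cb5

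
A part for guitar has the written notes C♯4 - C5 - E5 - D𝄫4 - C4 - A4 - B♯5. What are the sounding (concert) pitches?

The guitar sounds a perfect octave below written, so transpose each written note down a perfect octave.
C#4 gives C#3
C5 gives C4
E5 gives E4
Dbb4 gives Dbb3
C4 gives C3
A4 gives A3
B#5 gives B#4

C#3 C4 E4 Dbb3 C3 A3 B#4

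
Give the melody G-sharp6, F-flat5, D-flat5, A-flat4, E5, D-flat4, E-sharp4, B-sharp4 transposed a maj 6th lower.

G#6 becomes B5
Fb5 becomes Abb4
Db5 becomes Fb4
Ab4 becomes Cb4
E5 becomes G4
Db4 becomes Fb3
E#4 becomes G#3
B#4 becomes D#4

B5 Abb4 Fb4 Cb4 G4 Fb3 G#3 D#4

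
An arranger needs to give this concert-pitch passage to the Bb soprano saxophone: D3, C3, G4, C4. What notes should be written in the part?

E3 D3 A4 D4

The Bb soprano saxophone sounds a major second below written, so the written part must be a major second above concert — transpose each note up.
D3 → E3
C3 → D3
G4 → A4
C4 → D4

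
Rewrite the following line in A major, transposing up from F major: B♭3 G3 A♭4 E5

D4 B3 C5 G#5

F major to A major up is a major third, so every note moves up by that interval.
Bb3 becomes D4
G3 becomes B3
Ab4 becomes C5
E5 becomes G#5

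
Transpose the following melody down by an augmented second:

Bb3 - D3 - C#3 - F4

Bb3: a second down reaches A, and 3 semitones makes it Abb3.
D3: a second down reaches C, and 3 semitones makes it Cb3.
C#3: a second down reaches B, and 3 semitones makes it Bb2.
F4 down an augmented second is Ebb4.

Abb3 Cb3 Bb2 Ebb4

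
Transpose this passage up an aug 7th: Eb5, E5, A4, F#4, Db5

D#6 D##6 G##5 E##5 C#6

Eb5 -> D#6
E5 -> D##6
A4 -> G##5
F#4 -> E##5
Db5 -> C#6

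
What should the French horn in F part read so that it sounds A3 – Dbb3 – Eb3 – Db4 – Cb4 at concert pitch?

Written C4 sounds as F3 on the French horn in F, so concert pitches are written a perfect fifth up.
A3 -> E4
Dbb3 -> Abb3
Eb3 -> Bb3
Db4 -> Ab4
Cb4 -> Gb4

E4 Abb3 Bb3 Ab4 Gb4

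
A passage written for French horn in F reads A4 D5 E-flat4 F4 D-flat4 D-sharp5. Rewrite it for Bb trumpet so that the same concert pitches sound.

E4 A4 Bb3 C4 Ab3 A#4

First find concert pitch: the French horn in F sounds a perfect fifth below written, so A4 D5 E-flat4 F4 D-flat4 D-sharp5 sounds D4 G4 Ab3 Bb3 Gb3 G#4.
Then write for Bb trumpet: it sounds a major second below written, so the part must be a major second above concert.
D4 → E4
G4 → A4
Ab3 → Bb3
Bb3 → C4
Gb3 → Ab3
G#4 → A#4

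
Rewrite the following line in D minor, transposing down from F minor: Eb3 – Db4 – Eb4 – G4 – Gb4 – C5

C3 Bb3 C4 E4 Eb4 A4

F minor to D minor down is a minor third, so every note moves down by that interval.
Eb3 gives C3
Db4 gives Bb3
Eb4 gives C4
G4 gives E4
Gb4 gives Eb4
C5 gives A4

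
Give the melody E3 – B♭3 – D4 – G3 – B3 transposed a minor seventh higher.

E3 gives D4
Bb3 gives Ab4
D4 gives C5
G3 gives F4
B3 gives A4

D4 Ab4 C5 F4 A4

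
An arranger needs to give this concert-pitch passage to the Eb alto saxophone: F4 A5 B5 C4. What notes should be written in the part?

The Eb alto saxophone sounds a major sixth below written, so the written part must be a major sixth above concert — transpose each note up.
F4 -> D5
A5 -> F#6
B5 -> G#6
C4 -> A4

D5 F#6 G#6 A4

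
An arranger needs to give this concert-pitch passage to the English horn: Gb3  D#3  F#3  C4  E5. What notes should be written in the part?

The English horn sounds a perfect fifth below written, so the written part must be a perfect fifth above concert — transpose each note up.
Gb3 → Db4
D#3 → A#3
F#3 → C#4
C4 → G4
E5 → B5

Db4 A#3 C#4 G4 B5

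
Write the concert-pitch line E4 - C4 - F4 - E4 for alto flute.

A4 F4 Bb4 A4

The alto flute sounds a perfect fourth below written, so the written part must be a perfect fourth above concert — transpose each note up.
E4 -> A4
C4 -> F4
F4 -> Bb4
E4 -> A4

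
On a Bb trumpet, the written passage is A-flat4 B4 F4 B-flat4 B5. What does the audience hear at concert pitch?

Gb4 A4 Eb4 Ab4 A5

The Bb trumpet sounds a major second below written, so transpose each written note down a major second.
Ab4 → Gb4
B4 → A4
F4 → Eb4
Bb4 → Ab4
B5 → A5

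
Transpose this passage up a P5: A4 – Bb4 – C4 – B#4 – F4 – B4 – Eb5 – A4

E5 F5 G4 F##5 C5 F#5 Bb5 E5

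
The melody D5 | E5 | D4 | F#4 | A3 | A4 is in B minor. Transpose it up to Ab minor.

Cb6 Db6 Cb5 Eb5 Gb4 Gb5

From B up to Ab is a diminished seventh; apply that to each pitch.
D5 → Cb6
E5 → Db6
D4 → Cb5
F#4 → Eb5
A3 → Gb4
A4 → Gb5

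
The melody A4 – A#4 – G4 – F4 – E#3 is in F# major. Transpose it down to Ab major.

F# major to Ab major down is an augmented sixth, so every note moves down by that interval.
A4 to Cb4
A#4 to C4
G4 to Bbb3
F4 to Abb3
E#3 to G2

Cb4 C4 Bbb3 Abb3 G2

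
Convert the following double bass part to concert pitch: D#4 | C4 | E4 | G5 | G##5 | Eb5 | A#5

D#3 C3 E3 G4 G##4 Eb4 A#4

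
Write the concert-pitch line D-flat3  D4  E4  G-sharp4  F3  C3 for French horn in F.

The French horn in F sounds a perfect fifth below written, so the written part must be a perfect fifth above concert — transpose each note up.
Db3 becomes Ab3
D4 becomes A4
E4 becomes B4
G#4 becomes D#5
F3 becomes C4
C3 becomes G3

Ab3 A4 B4 D#5 C4 G3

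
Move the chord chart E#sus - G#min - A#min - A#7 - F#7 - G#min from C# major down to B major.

C# major down to B major is a major second; each chord root moves by that interval while the quality stays the same.
E#sus: root E# down a major second → D#, giving D#sus.
G#min: root G# down a major second → F#, giving F#min.
A#min: root A# down a major second → G#, giving G#min.
A#7: root A# down a major second → G#, giving G#7.
F#7: root F# down a major second → E, giving E7.
G#min: root G# down a major second → F#, giving F#min.

D#sus F#min G#min G#7 E7 F#min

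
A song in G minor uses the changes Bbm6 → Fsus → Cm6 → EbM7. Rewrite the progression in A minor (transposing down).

Cm6 Gsus Dm6 FM7

G minor down to A minor is a minor seventh; each chord root moves by that interval while the quality stays the same.
Bbm6: root Bb down a minor seventh → C, giving Cm6.
Fsus: root F down a minor seventh → G, giving Gsus.
Cm6: root C down a minor seventh → D, giving Dm6.
EbM7: root Eb down a minor seventh → F, giving FM7.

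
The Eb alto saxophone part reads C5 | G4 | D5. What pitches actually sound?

The Eb alto saxophone sounds a major sixth below written, so transpose each written note down a major sixth.
C5 gives Eb4
G4 gives Bb3
D5 gives F4

Eb4 Bb3 F4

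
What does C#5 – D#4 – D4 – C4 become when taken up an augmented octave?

C##6 D##5 D#5 C#5

C#5 → C##6
D#4 → D##5
D4 → D#5
C4 → C#5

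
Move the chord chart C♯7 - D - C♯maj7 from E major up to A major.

F#7 G F#maj7

E major up to A major is a perfect fourth; each chord root moves by that interval while the quality stays the same.
C♯7: root C♯ up a perfect fourth → F#, giving F#7.
D: root D up a perfect fourth → G, giving G.
C♯maj7: root C♯ up a perfect fourth → F#, giving F#maj7.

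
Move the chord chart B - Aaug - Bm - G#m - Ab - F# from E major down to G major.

D Caug Dm Bm Cb A

E major down to G major is a major sixth; each chord root moves by that interval while the quality stays the same.
B: root B down a major sixth → D, giving D.
Aaug: root A down a major sixth → C, giving Caug.
Bm: root B down a major sixth → D, giving Dm.
G#m: root G# down a major sixth → B, giving Bm.
Ab: root Ab down a major sixth → Cb, giving Cb.
F#: root F# down a major sixth → A, giving A.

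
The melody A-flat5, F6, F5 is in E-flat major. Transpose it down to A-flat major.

Db5 Bb5 Bb4

E-flat major to A-flat major down is a perfect fifth, so every note moves down by that interval.
Ab5 → Db5
F6 → Bb5
F5 → Bb4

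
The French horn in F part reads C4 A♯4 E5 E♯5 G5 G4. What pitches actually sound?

The French horn in F sounds a perfect fifth below written, so transpose each written note down a perfect fifth.
C4 becomes F3
A#4 becomes D#4
E5 becomes A4
E#5 becomes A#4
G5 becomes C5
G4 becomes C4

F3 D#4 A4 A#4 C5 C4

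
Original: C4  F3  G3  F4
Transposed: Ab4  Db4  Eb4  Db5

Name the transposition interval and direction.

up a minor sixth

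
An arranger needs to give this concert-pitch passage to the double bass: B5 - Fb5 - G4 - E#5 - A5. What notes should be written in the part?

The double bass sounds a perfect octave below written, so the written part must be a perfect octave above concert — transpose each note up.
B5 to B6
Fb5 to Fb6
G4 to G5
E#5 to E#6
A5 to A6

B6 Fb6 G5 E#6 A6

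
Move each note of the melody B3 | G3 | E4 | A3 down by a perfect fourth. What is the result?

A perfect fourth down from B3 gives F#3.
A perfect fourth down from G3 gives D3.
A perfect fourth down from E4 gives B3.
A3: a fourth down reaches E, and 5 semitones makes it E3.

F#3 D3 B3 E3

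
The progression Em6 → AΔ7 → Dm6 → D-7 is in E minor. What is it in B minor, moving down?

E minor down to B minor is a perfect fourth; each chord root moves by that interval while the quality stays the same.
Em6: root E down a perfect fourth → B, giving Bm6.
AΔ7: root A down a perfect fourth → E, giving EΔ7.
Dm6: root D down a perfect fourth → A, giving Am6.
D-7: root D down a perfect fourth → A, giving A-7.

Bm6 EΔ7 Am6 A-7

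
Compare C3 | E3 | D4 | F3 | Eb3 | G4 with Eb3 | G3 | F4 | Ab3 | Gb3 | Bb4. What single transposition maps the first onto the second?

From C3 to Eb3 is 3 letter names — a third of some quality.
C3 to Eb3 is 3 semitones, which makes it a minor third; the second version is higher, so the direction is up.
Checking another pair — G4 → Bb4 — gives the same interval.

up a minor third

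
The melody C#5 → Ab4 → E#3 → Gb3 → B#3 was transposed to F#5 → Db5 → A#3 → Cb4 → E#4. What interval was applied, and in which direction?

From C#5 to F#5 is 4 letter names — a fourth of some quality.
C#5 to F#5 is 5 semitones, which makes it a perfect fourth; the second version is higher, so the direction is up.
Checking another pair — B#3 → E#4 — gives the same interval.

up a perfect fourth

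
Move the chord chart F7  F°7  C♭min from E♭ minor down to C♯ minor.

D#7 D#°7 Amin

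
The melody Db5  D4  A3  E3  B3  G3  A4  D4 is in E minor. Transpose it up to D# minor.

C6 C#5 G#4 D#4 A#4 F#4 G#5 C#5

E minor to D# minor up is a major seventh, so every note moves up by that interval.
Db5 gives C6
D4 gives C#5
A3 gives G#4
E3 gives D#4
B3 gives A#4
G3 gives F#4
A4 gives G#5
D4 gives C#5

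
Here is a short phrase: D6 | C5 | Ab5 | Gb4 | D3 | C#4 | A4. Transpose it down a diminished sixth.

F##5 E#4 C#5 B3 F##2 E##3 C##4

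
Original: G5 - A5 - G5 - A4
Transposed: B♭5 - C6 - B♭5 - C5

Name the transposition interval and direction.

up a minor third

Take the first pair: G5 → Bb5. G to B spans 3 letter names, so the interval is some kind of third.
G5 to Bb5 is 3 semitones, which makes it a minor third; the second version is higher, so the direction is up.
Checking another pair — A4 → C5 — gives the same interval.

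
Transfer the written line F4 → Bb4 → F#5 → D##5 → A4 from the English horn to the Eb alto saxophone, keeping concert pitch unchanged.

First find concert pitch: the English horn sounds a perfect fifth below written, so F4 Bb4 F#5 D##5 A4 sounds Bb3 Eb4 B4 G##4 D4.
Then write for Eb alto saxophone: it sounds a major sixth below written, so the part must be a major sixth above concert.
Bb3 → G4
Eb4 → C5
B4 → G#5
G##4 → E##5
D4 → B4

G4 C5 G#5 E##5 B4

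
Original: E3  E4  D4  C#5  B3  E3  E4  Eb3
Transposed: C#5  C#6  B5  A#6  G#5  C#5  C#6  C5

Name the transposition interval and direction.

Take the first pair: E3 → C#5. E to C spans 13 letter names, so the interval is some kind of thirteenth.
E3 to C#5 is 21 semitones, which makes it a major thirteenth; the second version is higher, so the direction is up.
Checking another pair — Eb3 → C5 — gives the same interval.

up a major thirteenth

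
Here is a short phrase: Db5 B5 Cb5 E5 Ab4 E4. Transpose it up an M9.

Eb6 C#7 Db6 F#6 Bb5 F#5

Db5 up a major ninth is Eb6.
B5: a ninth up reaches C, and 14 semitones makes it C#7.
A major ninth up from Cb5 gives Db6.
E5: a ninth up reaches F, and 14 semitones makes it F#6.
A major ninth up from Ab4 gives Bb5.
A major ninth up from E4 gives F#5.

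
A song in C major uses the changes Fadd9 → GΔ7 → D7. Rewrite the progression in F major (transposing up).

Bbadd9 CΔ7 G7

C major up to F major is a perfect fourth; each chord root moves by that interval while the quality stays the same.
Fadd9: root F up a perfect fourth → Bb, giving Bbadd9.
GΔ7: root G up a perfect fourth → C, giving CΔ7.
D7: root D up a perfect fourth → G, giving G7.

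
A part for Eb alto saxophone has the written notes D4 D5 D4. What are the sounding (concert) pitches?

The Eb alto saxophone sounds a major sixth below written, so transpose each written note down a major sixth.
D4 to F3
D5 to F4
D4 to F3

F3 F4 F3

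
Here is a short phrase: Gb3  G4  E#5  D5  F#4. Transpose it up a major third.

Gb3 -> Bb3
G4 -> B4
E#5 -> G##5
D5 -> F#5
F#4 -> A#4

Bb3 B4 G##5 F#5 A#4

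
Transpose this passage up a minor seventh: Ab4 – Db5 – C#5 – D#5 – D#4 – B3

Ab4 -> Gb5
Db5 -> Cb6
C#5 -> B5
D#5 -> C#6
D#4 -> C#5
B3 -> A4

Gb5 Cb6 B5 C#6 C#5 A4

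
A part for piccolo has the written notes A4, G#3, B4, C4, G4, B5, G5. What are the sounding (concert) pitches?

Written C4 on the piccolo sounds as C5, a perfect octave higher; apply that shift to every note.
A4 -> A5
G#3 -> G#4
B4 -> B5
C4 -> C5
G4 -> G5
B5 -> B6
G5 -> G6

A5 G#4 B5 C5 G5 B6 G6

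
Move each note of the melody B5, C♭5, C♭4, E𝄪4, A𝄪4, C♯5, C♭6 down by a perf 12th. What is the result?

E4 Fb3 Fb2 A##2 D##3 F#3 Fb4

B5 down a perfect twelfth is E4.
Cb5: a twelfth down reaches F, and 19 semitones makes it Fb3.
Cb4: a twelfth down reaches F, and 19 semitones makes it Fb2.
E##4: a twelfth down reaches A, and 19 semitones makes it A##2.
A##4 down a perfect twelfth is D##3.
C#5: a twelfth down reaches F, and 19 semitones makes it F#3.
Cb6: a twelfth down reaches F, and 19 semitones makes it Fb4.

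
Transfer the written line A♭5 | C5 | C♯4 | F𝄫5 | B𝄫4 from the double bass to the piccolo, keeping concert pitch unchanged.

Ab3 C3 C#2 Fbb3 Bbb2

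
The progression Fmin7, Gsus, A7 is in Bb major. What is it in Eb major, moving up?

Bbmin7 Csus D7

Bb major up to Eb major is a perfect fourth; each chord root moves by that interval while the quality stays the same.
Fmin7: root F up a perfect fourth → Bb, giving Bbmin7.
Gsus: root G up a perfect fourth → C, giving Csus.
A7: root A up a perfect fourth → D, giving D7.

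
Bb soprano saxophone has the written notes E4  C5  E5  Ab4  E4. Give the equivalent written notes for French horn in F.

A4 F5 A5 Db5 A4

First find concert pitch: the Bb soprano saxophone sounds a major second below written, so E4 C5 E5 Ab4 E4 sounds D4 Bb4 D5 Gb4 D4.
Then write for French horn in F: it sounds a perfect fifth below written, so the part must be a perfect fifth above concert.
D4 → A4
Bb4 → F5
D5 → A5
Gb4 → Db5
D4 → A4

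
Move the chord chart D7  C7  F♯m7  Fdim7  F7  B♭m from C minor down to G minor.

A7 G7 C#m7 Cdim7 C7 Fm

C minor down to G minor is a perfect fourth; each chord root moves by that interval while the quality stays the same.
D7: root D down a perfect fourth → A, giving A7.
C7: root C down a perfect fourth → G, giving G7.
F♯m7: root F♯ down a perfect fourth → C#, giving C#m7.
Fdim7: root F down a perfect fourth → C, giving Cdim7.
F7: root F down a perfect fourth → C, giving C7.
B♭m: root B♭ down a perfect fourth → F, giving Fm.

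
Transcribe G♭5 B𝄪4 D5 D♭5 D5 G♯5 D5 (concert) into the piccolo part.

The piccolo sounds a perfect octave above written, so the written part must be a perfect octave below concert — transpose each note down.
Gb5 → Gb4
B##4 → B##3
D5 → D4
Db5 → Db4
D5 → D4
G#5 → G#4
D5 → D4

Gb4 B##3 D4 Db4 D4 G#4 D4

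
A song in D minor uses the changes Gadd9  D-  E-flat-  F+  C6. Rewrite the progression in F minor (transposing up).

Bbadd9 F- Gb- Ab+ Eb6

D minor up to F minor is a minor third; each chord root moves by that interval while the quality stays the same.
Gadd9: root G up a minor third → Bb, giving Bbadd9.
D-: root D up a minor third → F, giving F-.
E-flat-: root E-flat up a minor third → Gb, giving Gb-.
F+: root F up a minor third → Ab, giving Ab+.
C6: root C up a minor third → Eb, giving Eb6.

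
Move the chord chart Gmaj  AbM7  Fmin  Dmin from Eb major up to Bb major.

Eb major up to Bb major is a perfect fifth; each chord root moves by that interval while the quality stays the same.
Gmaj: root G up a perfect fifth → D, giving Dmaj.
AbM7: root Ab up a perfect fifth → Eb, giving EbM7.
Fmin: root F up a perfect fifth → C, giving Cmin.
Dmin: root D up a perfect fifth → A, giving Amin.

Dmaj EbM7 Cmin Amin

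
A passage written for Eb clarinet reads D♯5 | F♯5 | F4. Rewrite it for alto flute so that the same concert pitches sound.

B5 D6 Db5

First find concert pitch: the Eb clarinet sounds a minor third above written, so D♯5 F♯5 F4 sounds F#5 A5 Ab4.
Then write for alto flute: it sounds a perfect fourth below written, so the part must be a perfect fourth above concert.
F#5 → B5
A5 → D6
Ab4 → Db5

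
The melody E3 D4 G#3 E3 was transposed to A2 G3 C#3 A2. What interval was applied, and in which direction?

Take the first pair: E3 → A2. E to A spans 5 letter names, so the interval is some kind of fifth.
A2 to E3 is 7 semitones, which makes it a perfect fifth; the second version is lower, so the direction is down.
Checking another pair — E3 → A2 — gives the same interval.

down a perfect fifth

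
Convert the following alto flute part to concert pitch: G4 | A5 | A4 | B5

The alto flute sounds a perfect fourth below written, so transpose each written note down a perfect fourth.
G4 to D4
A5 to E5
A4 to E4
B5 to F#5

D4 E5 E4 F#5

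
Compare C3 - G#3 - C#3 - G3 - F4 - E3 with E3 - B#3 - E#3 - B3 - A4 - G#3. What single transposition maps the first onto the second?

up a major third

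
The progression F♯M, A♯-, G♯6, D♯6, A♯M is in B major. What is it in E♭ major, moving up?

B major up to E♭ major is a diminished fourth; each chord root moves by that interval while the quality stays the same.
F♯M: root F♯ up a diminished fourth → Bb, giving BbM.
A♯-: root A♯ up a diminished fourth → D, giving D-.
G♯6: root G♯ up a diminished fourth → C, giving C6.
D♯6: root D♯ up a diminished fourth → G, giving G6.
A♯M: root A♯ up a diminished fourth → D, giving DM.

BbM D- C6 G6 DM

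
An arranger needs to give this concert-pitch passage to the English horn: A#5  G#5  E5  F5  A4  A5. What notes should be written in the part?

E#6 D#6 B5 C6 E5 E6

Written C4 sounds as F3 on the English horn, so concert pitches are written a perfect fifth up.
A#5 becomes E#6
G#5 becomes D#6
E5 becomes B5
F5 becomes C6
A4 becomes E5
A5 becomes E6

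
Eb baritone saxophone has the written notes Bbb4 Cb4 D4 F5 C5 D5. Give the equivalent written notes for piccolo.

Dbb2 Ebb1 F1 Ab2 Eb2 F2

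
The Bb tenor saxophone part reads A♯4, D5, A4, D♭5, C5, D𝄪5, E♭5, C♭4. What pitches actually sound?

Written C4 on the Bb tenor saxophone sounds as Bb2, a major ninth lower; apply that shift to every note.
A#4 → G#3
D5 → C4
A4 → G3
Db5 → Cb4
C5 → Bb3
D##5 → C##4
Eb5 → Db4
Cb4 → Bbb2

G#3 C4 G3 Cb4 Bb3 C##4 Db4 Bbb2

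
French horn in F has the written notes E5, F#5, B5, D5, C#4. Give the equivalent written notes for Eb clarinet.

F#4 G#4 C#5 E4 D#3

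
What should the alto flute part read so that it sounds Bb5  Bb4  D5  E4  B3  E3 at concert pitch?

Eb6 Eb5 G5 A4 E4 A3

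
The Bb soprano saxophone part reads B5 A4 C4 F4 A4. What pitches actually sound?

Written C4 on the Bb soprano saxophone sounds as Bb3, a major second lower; apply that shift to every note.
B5 to A5
A4 to G4
C4 to Bb3
F4 to Eb4
A4 to G4

A5 G4 Bb3 Eb4 G4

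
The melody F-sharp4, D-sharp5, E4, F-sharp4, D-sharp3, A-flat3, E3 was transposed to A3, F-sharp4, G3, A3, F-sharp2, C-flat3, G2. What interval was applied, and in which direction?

From F#4 to A3 is 6 letter names — a sixth of some quality.
A3 to F#4 is 9 semitones, which makes it a major sixth; the second version is lower, so the direction is down.
Checking another pair — E3 → G2 — gives the same interval.

down a major sixth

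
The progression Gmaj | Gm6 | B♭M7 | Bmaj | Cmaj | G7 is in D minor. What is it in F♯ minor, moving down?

D minor down to F♯ minor is a minor sixth; each chord root moves by that interval while the quality stays the same.
Gmaj: root G down a minor sixth → B, giving Bmaj.
Gm6: root G down a minor sixth → B, giving Bm6.
B♭M7: root B♭ down a minor sixth → D, giving DM7.
Bmaj: root B down a minor sixth → D#, giving D#maj.
Cmaj: root C down a minor sixth → E, giving Emaj.
G7: root G down a minor sixth → B, giving B7.

Bmaj Bm6 DM7 D#maj Emaj B7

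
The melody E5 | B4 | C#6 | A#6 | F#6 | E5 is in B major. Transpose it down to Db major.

Gb4 Db4 Eb5 C6 Ab5 Gb4

From B down to Db is an augmented sixth; apply that to each pitch.
E5 to Gb4
B4 to Db4
C#6 to Eb5
A#6 to C6
F#6 to Ab5
E5 to Gb4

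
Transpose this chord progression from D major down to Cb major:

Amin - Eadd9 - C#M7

D major down to Cb major is an augmented second; each chord root moves by that interval while the quality stays the same.
Amin: root A down an augmented second → Gb, giving Gbmin.
Eadd9: root E down an augmented second → Db, giving Dbadd9.
C#M7: root C# down an augmented second → Bb, giving BbM7.

Gbmin Dbadd9 BbM7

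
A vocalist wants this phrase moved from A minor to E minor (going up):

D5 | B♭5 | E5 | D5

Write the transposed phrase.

A5 F6 B5 A5

A minor to E minor up is a perfect fifth, so every note moves up by that interval.
D5 → A5
Bb5 → F6
E5 → B5
D5 → A5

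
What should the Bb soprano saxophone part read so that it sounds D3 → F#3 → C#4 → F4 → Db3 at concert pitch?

E3 G#3 D#4 G4 Eb3

The Bb soprano saxophone sounds a major second below written, so the written part must be a major second above concert — transpose each note up.
D3 -> E3
F#3 -> G#3
C#4 -> D#4
F4 -> G4
Db3 -> Eb3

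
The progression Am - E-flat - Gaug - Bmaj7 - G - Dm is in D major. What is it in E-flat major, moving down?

Bbm Fb Abaug Cmaj7 Ab Ebm

D major down to E-flat major is a major seventh; each chord root moves by that interval while the quality stays the same.
Am: root A down a major seventh → Bb, giving Bbm.
E-flat: root E-flat down a major seventh → Fb, giving Fb.
Gaug: root G down a major seventh → Ab, giving Abaug.
Bmaj7: root B down a major seventh → C, giving Cmaj7.
G: root G down a major seventh → Ab, giving Ab.
Dm: root D down a major seventh → Eb, giving Ebm.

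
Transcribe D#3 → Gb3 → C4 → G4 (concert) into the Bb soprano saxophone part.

E#3 Ab3 D4 A4

The Bb soprano saxophone sounds a major second below written, so the written part must be a major second above concert — transpose each note up.
D#3 becomes E#3
Gb3 becomes Ab3
C4 becomes D4
G4 becomes A4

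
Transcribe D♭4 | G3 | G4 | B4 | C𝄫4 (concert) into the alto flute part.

Gb4 C4 C5 E5 Fbb4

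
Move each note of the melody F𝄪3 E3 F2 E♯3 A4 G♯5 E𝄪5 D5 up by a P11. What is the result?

F##3 up a perfect eleventh is B#4.
E3 up a perfect eleventh is A4.
A perfect eleventh up from F2 gives Bb3.
E#3 up a perfect eleventh is A#4.
A perfect eleventh up from A4 gives D6.
G#5 up a perfect eleventh is C#7.
E##5 up a perfect eleventh is A##6.
A perfect eleventh up from D5 gives G6.

B#4 A4 Bb3 A#4 D6 C#7 A##6 G6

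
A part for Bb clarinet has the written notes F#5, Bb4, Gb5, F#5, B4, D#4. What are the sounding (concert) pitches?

Written C4 on the Bb clarinet sounds as Bb3, a major second lower; apply that shift to every note.
F#5 to E5
Bb4 to Ab4
Gb5 to Fb5
F#5 to E5
B4 to A4
D#4 to C#4

E5 Ab4 Fb5 E5 A4 C#4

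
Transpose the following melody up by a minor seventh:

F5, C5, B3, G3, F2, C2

F5 up a minor seventh is Eb6.
A minor seventh up from C5 gives Bb5.
B3 up a minor seventh is A4.
G3 up a minor seventh is F4.
F2 up a minor seventh is Eb3.
A minor seventh up from C2 gives Bb2.

Eb6 Bb5 A4 F4 Eb3 Bb2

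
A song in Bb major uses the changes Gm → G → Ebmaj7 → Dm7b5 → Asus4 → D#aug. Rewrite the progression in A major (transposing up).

F#m F# Dmaj7 C#m7b5 G#sus4 C##aug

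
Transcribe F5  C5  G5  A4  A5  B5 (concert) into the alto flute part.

Written C4 sounds as G3 on the alto flute, so concert pitches are written a perfect fourth up.
F5 gives Bb5
C5 gives F5
G5 gives C6
A4 gives D5
A5 gives D6
B5 gives E6

Bb5 F5 C6 D5 D6 E6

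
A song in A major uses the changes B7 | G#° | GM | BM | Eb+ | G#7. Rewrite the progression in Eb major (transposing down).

A major down to Eb major is an augmented fourth; each chord root moves by that interval while the quality stays the same.
B7: root B down an augmented fourth → F, giving F7.
G#°: root G# down an augmented fourth → D, giving D°.
GM: root G down an augmented fourth → Db, giving DbM.
BM: root B down an augmented fourth → F, giving FM.
Eb+: root Eb down an augmented fourth → Bbb, giving Bbb+.
G#7: root G# down an augmented fourth → D, giving D7.

F7 D° DbM FM Bbb+ D7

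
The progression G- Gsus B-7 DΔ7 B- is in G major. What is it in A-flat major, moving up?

G major up to A-flat major is a minor second; each chord root moves by that interval while the quality stays the same.
G-: root G up a minor second → Ab, giving Ab-.
Gsus: root G up a minor second → Ab, giving Absus.
B-7: root B up a minor second → C, giving C-7.
DΔ7: root D up a minor second → Eb, giving EbΔ7.
B-: root B up a minor second → C, giving C-.

Ab- Absus C-7 EbΔ7 C-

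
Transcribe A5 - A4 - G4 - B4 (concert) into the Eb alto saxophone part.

F#6 F#5 E5 G#5

Written C4 sounds as Eb3 on the Eb alto saxophone, so concert pitches are written a major sixth up.
A5 → F#6
A4 → F#5
G4 → E5
B4 → G#5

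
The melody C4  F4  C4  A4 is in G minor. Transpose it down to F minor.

Bb3 Eb4 Bb3 G4

From G down to F is a major second; apply that to each pitch.
C4 becomes Bb3
F4 becomes Eb4
C4 becomes Bb3
A4 becomes G4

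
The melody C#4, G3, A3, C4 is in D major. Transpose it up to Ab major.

G4 Db4 Eb4 Gb4

D major to Ab major up is a diminished fifth, so every note moves up by that interval.
C#4 becomes G4
G3 becomes Db4
A3 becomes Eb4
C4 becomes Gb4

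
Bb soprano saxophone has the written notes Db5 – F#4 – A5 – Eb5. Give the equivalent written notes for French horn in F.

First find concert pitch: the Bb soprano saxophone sounds a major second below written, so Db5 F#4 A5 Eb5 sounds Cb5 E4 G5 Db5.
Then write for French horn in F: it sounds a perfect fifth below written, so the part must be a perfect fifth above concert.
Cb5 → Gb5
E4 → B4
G5 → D6
Db5 → Ab5

Gb5 B4 D6 Ab5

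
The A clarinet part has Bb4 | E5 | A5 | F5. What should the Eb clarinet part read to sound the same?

E4 A#4 D#5 B4

First find concert pitch: the A clarinet sounds a minor third below written, so Bb4 E5 A5 F5 sounds G4 C#5 F#5 D5.
Then write for Eb clarinet: it sounds a minor third above written, so the part must be a minor third below concert.
G4 → E4
C#5 → A#4
F#5 → D#5
D5 → B4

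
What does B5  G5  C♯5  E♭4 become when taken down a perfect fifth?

E5 C5 F#4 Ab3

B5 down a perfect fifth is E5.
G5: a fifth down reaches C, and 7 semitones makes it C5.
C#5 down a perfect fifth is F#4.
Eb4 down a perfect fifth is Ab3.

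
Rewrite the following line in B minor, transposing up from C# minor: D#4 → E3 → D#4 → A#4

From C# up to B is a minor seventh; apply that to each pitch.
D#4 becomes C#5
E3 becomes D4
D#4 becomes C#5
A#4 becomes G#5

C#5 D4 C#5 G#5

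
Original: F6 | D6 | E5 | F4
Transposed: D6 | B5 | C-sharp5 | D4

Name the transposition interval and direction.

down a minor third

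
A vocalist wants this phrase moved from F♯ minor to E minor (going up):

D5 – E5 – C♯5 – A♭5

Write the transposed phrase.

F♯ minor to E minor up is a minor seventh, so every note moves up by that interval.
D5 to C6
E5 to D6
C#5 to B5
Ab5 to Gb6

C6 D6 B5 Gb6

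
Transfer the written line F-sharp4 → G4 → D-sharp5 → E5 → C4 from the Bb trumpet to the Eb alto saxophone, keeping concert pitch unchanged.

C#5 D5 A#5 B5 G4

First find concert pitch: the Bb trumpet sounds a major second below written, so F-sharp4 G4 D-sharp5 E5 C4 sounds E4 F4 C#5 D5 Bb3.
Then write for Eb alto saxophone: it sounds a major sixth below written, so the part must be a major sixth above concert.
E4 → C#5
F4 → D5
C#5 → A#5
D5 → B5
Bb3 → G4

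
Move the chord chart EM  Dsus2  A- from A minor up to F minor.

CM Bbsus2 F-

A minor up to F minor is a minor sixth; each chord root moves by that interval while the quality stays the same.
EM: root E up a minor sixth → C, giving CM.
Dsus2: root D up a minor sixth → Bb, giving Bbsus2.
A-: root A up a minor sixth → F, giving F-.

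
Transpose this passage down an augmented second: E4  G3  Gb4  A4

Db4 Fb3 Fbb4 Gb4

E4: a second down reaches D, and 3 semitones makes it Db4.
G3: a second down reaches F, and 3 semitones makes it Fb3.
An augmented second down from Gb4 gives Fbb4.
A4: a second down reaches G, and 3 semitones makes it Gb4.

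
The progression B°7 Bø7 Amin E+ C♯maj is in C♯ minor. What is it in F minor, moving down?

C♯ minor down to F minor is an augmented fifth; each chord root moves by that interval while the quality stays the same.
B°7: root B down an augmented fifth → Eb, giving Eb°7.
Bø7: root B down an augmented fifth → Eb, giving Ebø7.
Amin: root A down an augmented fifth → Db, giving Dbmin.
E+: root E down an augmented fifth → Ab, giving Ab+.
C♯maj: root C♯ down an augmented fifth → F, giving Fmaj.

Eb°7 Ebø7 Dbmin Ab+ Fmaj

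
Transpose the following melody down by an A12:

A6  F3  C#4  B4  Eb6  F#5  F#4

Db5 Bbb1 F2 Eb3 Abb4 Bb3 Bb2

A6: a twelfth down reaches D, and 20 semitones makes it Db5.
An augmented twelfth down from F3 gives Bbb1.
An augmented twelfth down from C#4 gives F2.
An augmented twelfth down from B4 gives Eb3.
Eb6: a twelfth down reaches A, and 20 semitones makes it Abb4.
An augmented twelfth down from F#5 gives Bb3.
F#4: a twelfth down reaches B, and 20 semitones makes it Bb2.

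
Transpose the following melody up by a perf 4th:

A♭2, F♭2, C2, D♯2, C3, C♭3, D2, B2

Db3 Bbb2 F2 G#2 F3 Fb3 G2 E3

Ab2 up a perfect fourth is Db3.
Fb2 up a perfect fourth is Bbb2.
C2 up a perfect fourth is F2.
D#2: a fourth up reaches G, and 5 semitones makes it G#2.
C3: a fourth up reaches F, and 5 semitones makes it F3.
A perfect fourth up from Cb3 gives Fb3.
D2: a fourth up reaches G, and 5 semitones makes it G2.
B2 up a perfect fourth is E3.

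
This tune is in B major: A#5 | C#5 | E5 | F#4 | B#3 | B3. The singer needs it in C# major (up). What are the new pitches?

B#5 D#5 F#5 G#4 C##4 C#4

B major to C# major up is a major second, so every note moves up by that interval.
A#5 to B#5
C#5 to D#5
E5 to F#5
F#4 to G#4
B#3 to C##4
B3 to C#4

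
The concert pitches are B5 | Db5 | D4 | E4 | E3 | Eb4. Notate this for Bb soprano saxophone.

C#6 Eb5 E4 F#4 F#3 F4

Written C4 sounds as Bb3 on the Bb soprano saxophone, so concert pitches are written a major second up.
B5 to C#6
Db5 to Eb5
D4 to E4
E4 to F#4
E3 to F#3
Eb4 to F4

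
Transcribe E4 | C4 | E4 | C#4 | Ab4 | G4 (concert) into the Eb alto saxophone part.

C#5 A4 C#5 A#4 F5 E5

Written C4 sounds as Eb3 on the Eb alto saxophone, so concert pitches are written a major sixth up.
E4 → C#5
C4 → A4
E4 → C#5
C#4 → A#4
Ab4 → F5
G4 → E5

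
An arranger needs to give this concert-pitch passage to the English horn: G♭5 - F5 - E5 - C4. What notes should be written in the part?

Db6 C6 B5 G4

Written C4 sounds as F3 on the English horn, so concert pitches are written a perfect fifth up.
Gb5 to Db6
F5 to C6
E5 to B5
C4 to G4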